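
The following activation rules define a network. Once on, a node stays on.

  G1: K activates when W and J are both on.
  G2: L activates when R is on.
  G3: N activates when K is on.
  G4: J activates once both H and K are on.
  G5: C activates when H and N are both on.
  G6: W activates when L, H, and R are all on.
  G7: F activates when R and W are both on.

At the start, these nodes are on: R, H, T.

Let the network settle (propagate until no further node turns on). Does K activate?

K would need W and J (G1), but J never turns on.

No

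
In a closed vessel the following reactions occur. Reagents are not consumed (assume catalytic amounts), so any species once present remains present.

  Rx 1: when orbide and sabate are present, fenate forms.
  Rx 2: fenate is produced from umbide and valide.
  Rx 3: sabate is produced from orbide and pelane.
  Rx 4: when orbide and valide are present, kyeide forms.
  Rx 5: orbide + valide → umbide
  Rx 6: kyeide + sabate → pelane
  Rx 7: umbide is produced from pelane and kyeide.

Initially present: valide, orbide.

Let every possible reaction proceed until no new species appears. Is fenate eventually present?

orbide and valide present → umbide forms (Rx 5).
umbide and valide present → fenate forms (Rx 2).

Yes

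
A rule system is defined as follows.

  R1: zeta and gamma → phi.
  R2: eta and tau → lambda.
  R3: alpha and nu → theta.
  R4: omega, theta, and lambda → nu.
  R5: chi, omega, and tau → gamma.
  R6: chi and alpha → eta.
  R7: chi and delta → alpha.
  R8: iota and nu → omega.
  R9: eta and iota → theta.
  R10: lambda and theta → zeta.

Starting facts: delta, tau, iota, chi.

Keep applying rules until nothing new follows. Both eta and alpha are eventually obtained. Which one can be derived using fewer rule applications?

alpha: chi and delta hold, so alpha follows (R7). [1 rule application]
eta: From chi and delta, R7 gives alpha. chi and alpha hold, so eta follows (R6). [2 rule applications]
alpha needs fewer.

alpha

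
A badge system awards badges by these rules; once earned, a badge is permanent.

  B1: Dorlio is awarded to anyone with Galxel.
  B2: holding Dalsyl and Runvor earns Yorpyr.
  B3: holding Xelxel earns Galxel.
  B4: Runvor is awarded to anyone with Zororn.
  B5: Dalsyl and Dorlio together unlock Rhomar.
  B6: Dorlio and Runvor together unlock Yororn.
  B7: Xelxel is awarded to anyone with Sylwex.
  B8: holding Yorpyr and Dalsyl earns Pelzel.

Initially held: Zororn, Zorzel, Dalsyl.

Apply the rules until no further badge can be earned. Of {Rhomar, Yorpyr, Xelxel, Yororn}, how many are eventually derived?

With Zororn, Runvor is earned (B4).
With Dalsyl and Runvor, Yorpyr is earned (B2).
Rhomar would need Dalsyl and Dorlio (B5), but Dorlio is never earned.
Yorpyr: reached.
Xelxel would need Sylwex (B7), but Sylwex is never earned.
Yororn would need Dorlio and Runvor (B6), but Dorlio is never earned.
Reached: Yorpyr — 1 of the 4.

1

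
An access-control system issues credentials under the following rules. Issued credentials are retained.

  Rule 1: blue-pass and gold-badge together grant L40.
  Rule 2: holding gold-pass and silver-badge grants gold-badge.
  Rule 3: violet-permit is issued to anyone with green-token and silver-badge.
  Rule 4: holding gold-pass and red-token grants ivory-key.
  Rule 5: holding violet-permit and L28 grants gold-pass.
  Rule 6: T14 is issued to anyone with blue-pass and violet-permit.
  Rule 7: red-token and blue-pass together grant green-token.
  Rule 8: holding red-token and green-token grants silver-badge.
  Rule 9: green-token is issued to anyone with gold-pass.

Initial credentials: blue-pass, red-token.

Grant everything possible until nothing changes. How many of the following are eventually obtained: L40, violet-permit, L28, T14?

2

Holding red-token and blue-pass grants green-token (Rule 7).
Holding red-token and green-token grants silver-badge (Rule 8).
Holding green-token and silver-badge grants violet-permit (Rule 3).
Holding blue-pass and violet-permit grants T14 (Rule 6).
L40 would need blue-pass and gold-badge (Rule 1), but gold-badge is never granted.
violet-permit: reached.
No rule produces L28, and it is not given.
T14: reached.
Reached: violet-permit and T14 — 2 of the 4.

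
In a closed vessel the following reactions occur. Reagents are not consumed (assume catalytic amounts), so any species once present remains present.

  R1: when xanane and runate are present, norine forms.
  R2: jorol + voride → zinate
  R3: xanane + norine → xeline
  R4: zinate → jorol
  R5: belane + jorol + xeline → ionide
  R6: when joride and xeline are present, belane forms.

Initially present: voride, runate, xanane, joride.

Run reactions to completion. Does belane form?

Yes

xanane and runate present → norine forms (R1).
xanane and norine present → xeline forms (R3).
joride and xeline present → belane forms (R6).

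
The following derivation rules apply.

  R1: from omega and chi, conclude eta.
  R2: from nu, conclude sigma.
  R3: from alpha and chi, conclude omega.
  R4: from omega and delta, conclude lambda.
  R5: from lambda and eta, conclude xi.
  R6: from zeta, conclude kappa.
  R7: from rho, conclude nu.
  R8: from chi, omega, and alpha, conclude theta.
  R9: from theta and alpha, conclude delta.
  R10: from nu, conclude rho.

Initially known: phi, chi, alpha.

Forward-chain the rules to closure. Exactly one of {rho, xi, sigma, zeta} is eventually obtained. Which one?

From alpha and chi, R3 gives omega.
From chi, omega, and alpha, R8 gives theta.
omega and chi hold, so eta follows (R1).
theta and alpha hold, so delta follows (R9).
omega and delta hold, so lambda follows (R4).
From lambda and eta, R5 gives xi.
sigma would need nu (R2), but nu is never established. rho would need nu (R10), but nu is never established. No rule produces zeta, and it is not given.

xi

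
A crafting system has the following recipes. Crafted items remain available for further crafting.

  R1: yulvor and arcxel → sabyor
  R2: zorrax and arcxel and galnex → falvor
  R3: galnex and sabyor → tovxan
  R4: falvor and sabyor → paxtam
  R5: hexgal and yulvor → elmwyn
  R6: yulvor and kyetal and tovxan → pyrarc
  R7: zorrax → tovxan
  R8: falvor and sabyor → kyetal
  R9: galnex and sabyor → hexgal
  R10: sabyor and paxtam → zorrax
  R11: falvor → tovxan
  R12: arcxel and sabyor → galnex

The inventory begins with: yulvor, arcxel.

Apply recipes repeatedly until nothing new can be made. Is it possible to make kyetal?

kyetal would need falvor and sabyor (R8), but falvor is never obtained.

No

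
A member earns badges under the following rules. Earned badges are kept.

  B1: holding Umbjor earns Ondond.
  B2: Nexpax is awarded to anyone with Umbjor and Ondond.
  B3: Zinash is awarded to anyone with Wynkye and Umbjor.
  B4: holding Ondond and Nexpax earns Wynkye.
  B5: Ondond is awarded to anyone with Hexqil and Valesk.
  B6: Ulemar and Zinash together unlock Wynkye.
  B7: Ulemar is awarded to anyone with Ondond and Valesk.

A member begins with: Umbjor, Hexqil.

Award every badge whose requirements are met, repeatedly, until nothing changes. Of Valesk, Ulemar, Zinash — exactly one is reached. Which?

With Umbjor, Ondond is earned (B1).
With Umbjor and Ondond, Nexpax is earned (B2).
With Ondond and Nexpax, Wynkye is earned (B4).
With Wynkye and Umbjor, Zinash is earned (B3).
Ulemar would need Ondond and Valesk (B7), but Valesk is never earned. No rule produces Valesk, and it is not given.

Zinash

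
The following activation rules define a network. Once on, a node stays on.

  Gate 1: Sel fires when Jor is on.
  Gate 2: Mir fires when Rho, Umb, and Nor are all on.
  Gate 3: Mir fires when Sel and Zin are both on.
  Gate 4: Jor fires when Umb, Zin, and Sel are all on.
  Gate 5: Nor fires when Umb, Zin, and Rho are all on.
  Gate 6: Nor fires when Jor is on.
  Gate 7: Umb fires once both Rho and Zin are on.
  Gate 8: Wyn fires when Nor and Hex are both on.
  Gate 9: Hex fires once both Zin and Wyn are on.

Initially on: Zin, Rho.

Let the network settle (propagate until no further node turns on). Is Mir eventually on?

Yes

Rho and Zin are on, so Umb fires (Gate 7).
Umb, Zin, and Rho are on, so Nor fires (Gate 5).
Rho, Umb, and Nor are on, so Mir fires (Gate 2).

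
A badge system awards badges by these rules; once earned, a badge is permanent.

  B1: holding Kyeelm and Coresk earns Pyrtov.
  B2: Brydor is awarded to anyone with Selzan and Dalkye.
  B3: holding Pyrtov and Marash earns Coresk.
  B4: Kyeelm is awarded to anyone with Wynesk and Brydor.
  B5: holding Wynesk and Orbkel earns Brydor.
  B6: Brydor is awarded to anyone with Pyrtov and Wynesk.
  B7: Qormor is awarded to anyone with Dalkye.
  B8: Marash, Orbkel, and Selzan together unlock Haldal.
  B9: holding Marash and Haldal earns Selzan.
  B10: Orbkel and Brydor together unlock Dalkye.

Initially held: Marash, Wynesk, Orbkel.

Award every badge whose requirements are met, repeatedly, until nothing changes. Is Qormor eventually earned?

Yes

With Wynesk and Orbkel, Brydor is earned (B5).
With Orbkel and Brydor, Dalkye is earned (B10).
With Dalkye, Qormor is earned (B7).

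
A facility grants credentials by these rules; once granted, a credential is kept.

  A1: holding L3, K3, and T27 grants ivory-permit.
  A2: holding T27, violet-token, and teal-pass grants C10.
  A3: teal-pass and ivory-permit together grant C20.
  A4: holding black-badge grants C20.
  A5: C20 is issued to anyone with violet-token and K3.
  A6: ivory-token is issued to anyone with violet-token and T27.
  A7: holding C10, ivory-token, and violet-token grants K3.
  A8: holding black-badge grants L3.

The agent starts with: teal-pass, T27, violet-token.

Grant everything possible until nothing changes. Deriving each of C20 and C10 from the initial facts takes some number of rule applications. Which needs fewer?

C10: Holding T27, violet-token, and teal-pass grants C10 (A2). [1 rule application]
C20: Holding T27, violet-token, and teal-pass grants C10 (A2). Holding violet-token and T27 grants ivory-token (A6). Holding C10, ivory-token, and violet-token grants K3 (A7). Holding violet-token and K3 grants C20 (A5). [4 rule applications]
C10 needs fewer.

C10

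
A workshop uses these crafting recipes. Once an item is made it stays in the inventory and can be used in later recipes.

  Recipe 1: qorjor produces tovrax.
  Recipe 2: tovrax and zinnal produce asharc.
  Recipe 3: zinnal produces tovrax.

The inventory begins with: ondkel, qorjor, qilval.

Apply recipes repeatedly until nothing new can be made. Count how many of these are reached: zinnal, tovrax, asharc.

1

Using Recipe 1, qorjor makes tovrax.
No rule produces zinnal, and it is not given.
tovrax: reached.
asharc would need tovrax and zinnal (Recipe 2), but zinnal is never obtained.
Reached: tovrax — 1 of the 3.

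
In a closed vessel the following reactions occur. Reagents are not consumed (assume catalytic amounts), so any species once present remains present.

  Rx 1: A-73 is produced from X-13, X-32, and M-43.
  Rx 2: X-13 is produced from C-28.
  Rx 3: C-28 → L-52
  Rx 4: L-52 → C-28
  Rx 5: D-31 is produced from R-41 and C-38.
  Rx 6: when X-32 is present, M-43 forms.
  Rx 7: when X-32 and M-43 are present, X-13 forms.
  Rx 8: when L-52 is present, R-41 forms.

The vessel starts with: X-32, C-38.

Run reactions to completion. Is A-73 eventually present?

Yes

X-32 present → M-43 forms (Rx 6).
X-32 and M-43 present → X-13 forms (Rx 7).
X-13, X-32, and M-43 present → A-73 forms (Rx 1).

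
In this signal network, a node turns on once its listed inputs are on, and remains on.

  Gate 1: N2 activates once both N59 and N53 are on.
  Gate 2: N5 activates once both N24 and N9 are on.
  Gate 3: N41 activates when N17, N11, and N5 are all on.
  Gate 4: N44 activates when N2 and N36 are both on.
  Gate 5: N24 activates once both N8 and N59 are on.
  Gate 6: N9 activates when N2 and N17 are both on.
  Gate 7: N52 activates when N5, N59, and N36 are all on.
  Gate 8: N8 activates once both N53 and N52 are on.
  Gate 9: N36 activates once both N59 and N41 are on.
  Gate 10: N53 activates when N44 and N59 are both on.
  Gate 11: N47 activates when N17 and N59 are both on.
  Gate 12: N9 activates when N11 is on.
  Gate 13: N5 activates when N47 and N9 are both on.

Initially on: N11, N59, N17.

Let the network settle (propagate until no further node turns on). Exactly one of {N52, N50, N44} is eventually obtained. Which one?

N52

N17 and N59 are on, so N47 activates (Gate 11).
Gate 12: N11 on → N9 on.
N47 and N9 are on, so N5 activates (Gate 13).
N17, N11, and N5 are on, so N41 activates (Gate 3).
N59 and N41 are on, so N36 activates (Gate 9).
Gate 7: N5, N59, and N36 on → N52 on.
No rule produces N50, and it is not given. N44 would need N2 and N36 (Gate 4), but N2 never turns on.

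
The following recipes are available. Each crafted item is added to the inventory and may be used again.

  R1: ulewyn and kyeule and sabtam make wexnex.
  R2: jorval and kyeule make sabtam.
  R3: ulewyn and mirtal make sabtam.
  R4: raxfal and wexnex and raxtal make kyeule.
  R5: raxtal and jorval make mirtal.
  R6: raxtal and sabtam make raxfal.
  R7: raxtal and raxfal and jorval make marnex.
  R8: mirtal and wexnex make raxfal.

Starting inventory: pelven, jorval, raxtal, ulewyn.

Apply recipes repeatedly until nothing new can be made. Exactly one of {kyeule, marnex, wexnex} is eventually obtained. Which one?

marnex

raxtal and jorval → mirtal (R5).
Using R3, ulewyn and mirtal make sabtam.
Using R6, raxtal and sabtam make raxfal.
Using R7, raxtal, raxfal, and jorval make marnex.
kyeule would need raxfal, wexnex, and raxtal (R4), but wexnex is never obtained. wexnex would need ulewyn, kyeule, and sabtam (R1), but kyeule is never obtained.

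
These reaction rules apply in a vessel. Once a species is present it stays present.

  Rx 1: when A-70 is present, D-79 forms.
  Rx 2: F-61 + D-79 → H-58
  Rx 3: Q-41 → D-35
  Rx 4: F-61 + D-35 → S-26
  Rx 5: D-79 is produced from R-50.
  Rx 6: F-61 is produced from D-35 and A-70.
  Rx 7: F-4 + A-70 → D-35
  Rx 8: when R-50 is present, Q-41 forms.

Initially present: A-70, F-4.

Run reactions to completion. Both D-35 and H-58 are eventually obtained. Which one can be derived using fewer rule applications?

D-35: F-4 and A-70 present → D-35 forms (Rx 7). [1 rule application]
H-58: F-4 and A-70 present → D-35 forms (Rx 7). A-70 present → D-79 forms (Rx 1). D-35 and A-70 present → F-61 forms (Rx 6). F-61 and D-79 present → H-58 forms (Rx 2). [4 rule applications]
D-35 needs fewer.

D-35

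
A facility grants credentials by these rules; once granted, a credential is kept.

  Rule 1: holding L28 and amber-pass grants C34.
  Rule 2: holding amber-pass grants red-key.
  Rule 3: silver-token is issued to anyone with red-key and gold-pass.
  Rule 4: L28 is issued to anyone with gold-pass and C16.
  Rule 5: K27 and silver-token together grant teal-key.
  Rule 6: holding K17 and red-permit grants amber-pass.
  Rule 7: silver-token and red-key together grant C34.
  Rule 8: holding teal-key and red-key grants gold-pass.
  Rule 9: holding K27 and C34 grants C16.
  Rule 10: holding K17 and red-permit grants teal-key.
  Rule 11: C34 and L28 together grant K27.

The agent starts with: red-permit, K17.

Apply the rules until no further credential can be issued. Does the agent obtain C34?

Holding K17 and red-permit grants teal-key (Rule 10).
Holding K17 and red-permit grants amber-pass (Rule 6).
Holding amber-pass grants red-key (Rule 2).
Holding teal-key and red-key grants gold-pass (Rule 8).
Holding red-key and gold-pass grants silver-token (Rule 3).
Holding silver-token and red-key grants C34 (Rule 7).

Yes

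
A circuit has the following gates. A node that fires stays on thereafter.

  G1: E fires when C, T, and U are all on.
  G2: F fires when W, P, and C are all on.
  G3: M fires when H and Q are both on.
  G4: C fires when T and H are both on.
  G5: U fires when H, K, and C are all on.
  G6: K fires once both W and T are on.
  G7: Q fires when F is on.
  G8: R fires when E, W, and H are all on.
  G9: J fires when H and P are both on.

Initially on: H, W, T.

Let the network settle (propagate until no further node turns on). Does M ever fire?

No

M would need H and Q (G3), but Q never turns on.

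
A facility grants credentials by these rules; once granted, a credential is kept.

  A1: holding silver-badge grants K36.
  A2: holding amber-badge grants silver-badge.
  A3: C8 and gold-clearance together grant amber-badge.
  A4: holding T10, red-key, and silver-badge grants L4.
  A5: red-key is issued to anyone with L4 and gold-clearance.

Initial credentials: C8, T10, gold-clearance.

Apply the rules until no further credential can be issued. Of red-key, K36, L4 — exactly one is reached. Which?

K36

Holding C8 and gold-clearance grants amber-badge (A3).
Holding amber-badge grants silver-badge (A2).
Holding silver-badge grants K36 (A1).
L4 would need T10, red-key, and silver-badge (A4), but red-key is never granted. red-key would need L4 and gold-clearance (A5), but L4 is never granted.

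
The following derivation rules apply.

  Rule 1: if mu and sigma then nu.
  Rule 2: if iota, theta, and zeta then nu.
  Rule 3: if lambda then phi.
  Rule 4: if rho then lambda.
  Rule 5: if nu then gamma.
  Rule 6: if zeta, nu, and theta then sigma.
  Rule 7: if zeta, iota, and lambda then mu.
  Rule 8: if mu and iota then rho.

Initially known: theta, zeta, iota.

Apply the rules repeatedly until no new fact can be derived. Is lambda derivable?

lambda would need rho (Rule 4), but rho is never established.

No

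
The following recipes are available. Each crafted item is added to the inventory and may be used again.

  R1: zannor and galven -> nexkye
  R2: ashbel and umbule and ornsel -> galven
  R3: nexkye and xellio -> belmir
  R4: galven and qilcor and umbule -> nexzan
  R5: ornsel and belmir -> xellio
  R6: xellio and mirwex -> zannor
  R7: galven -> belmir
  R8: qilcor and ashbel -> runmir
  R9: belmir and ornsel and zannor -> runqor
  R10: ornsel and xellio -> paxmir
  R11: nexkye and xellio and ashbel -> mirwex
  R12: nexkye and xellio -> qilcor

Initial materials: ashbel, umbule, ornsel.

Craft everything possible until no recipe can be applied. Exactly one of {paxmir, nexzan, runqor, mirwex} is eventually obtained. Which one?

Using R2, ashbel, umbule, and ornsel make galven.
Using R7, galven makes belmir.
ornsel and belmir -> xellio (R5).
ornsel and xellio -> paxmir (R10).
runqor would need belmir, ornsel, and zannor (R9), but zannor is never obtained. nexzan would need galven, qilcor, and umbule (R4), but qilcor is never obtained. mirwex would need nexkye, xellio, and ashbel (R11), but nexkye is never obtained.

paxmir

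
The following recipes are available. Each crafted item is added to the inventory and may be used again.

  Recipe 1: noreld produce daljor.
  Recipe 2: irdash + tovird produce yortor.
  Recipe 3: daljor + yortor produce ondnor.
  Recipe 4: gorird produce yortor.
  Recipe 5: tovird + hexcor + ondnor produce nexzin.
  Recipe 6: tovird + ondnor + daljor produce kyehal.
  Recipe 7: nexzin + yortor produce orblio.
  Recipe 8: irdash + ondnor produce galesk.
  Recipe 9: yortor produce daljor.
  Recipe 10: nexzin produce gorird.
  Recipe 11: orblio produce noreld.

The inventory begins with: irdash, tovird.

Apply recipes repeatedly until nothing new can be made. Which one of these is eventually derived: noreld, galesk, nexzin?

irdash + tovird → yortor (Recipe 2).
yortor → daljor (Recipe 9).
Using Recipe 3, daljor and yortor make ondnor.
Using Recipe 8, irdash and ondnor make galesk.
nexzin would need tovird, hexcor, and ondnor (Recipe 5), but hexcor is never obtained. noreld would need orblio (Recipe 11), but orblio is never obtained.

galesk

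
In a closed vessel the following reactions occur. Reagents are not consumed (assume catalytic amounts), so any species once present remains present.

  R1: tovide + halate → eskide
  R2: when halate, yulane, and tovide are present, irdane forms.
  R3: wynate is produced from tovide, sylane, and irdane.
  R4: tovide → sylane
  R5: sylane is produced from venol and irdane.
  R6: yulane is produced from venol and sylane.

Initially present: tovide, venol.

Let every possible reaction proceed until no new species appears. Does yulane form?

Yes

tovide present → sylane forms (R4).
venol and sylane present → yulane forms (R6).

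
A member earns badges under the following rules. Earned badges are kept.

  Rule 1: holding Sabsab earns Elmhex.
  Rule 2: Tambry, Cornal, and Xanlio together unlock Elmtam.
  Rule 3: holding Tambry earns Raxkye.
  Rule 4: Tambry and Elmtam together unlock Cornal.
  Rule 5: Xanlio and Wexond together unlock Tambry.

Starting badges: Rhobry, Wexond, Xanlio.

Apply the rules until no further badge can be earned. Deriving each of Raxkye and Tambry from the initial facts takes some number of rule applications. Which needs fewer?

Tambry: With Xanlio and Wexond, Tambry is earned (Rule 5). [1 rule application]
Raxkye: With Xanlio and Wexond, Tambry is earned (Rule 5). With Tambry, Raxkye is earned (Rule 3). [2 rule applications]
Tambry needs fewer.

Tambry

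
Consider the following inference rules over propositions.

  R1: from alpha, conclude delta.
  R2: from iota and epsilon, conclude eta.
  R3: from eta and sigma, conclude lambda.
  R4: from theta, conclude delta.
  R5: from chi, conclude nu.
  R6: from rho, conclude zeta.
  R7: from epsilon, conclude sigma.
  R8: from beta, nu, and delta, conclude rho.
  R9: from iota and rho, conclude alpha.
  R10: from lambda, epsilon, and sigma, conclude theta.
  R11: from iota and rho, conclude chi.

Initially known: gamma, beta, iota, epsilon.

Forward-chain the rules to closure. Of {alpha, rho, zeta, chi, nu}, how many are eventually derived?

alpha would need iota and rho (R9), but rho is never established.
rho would need beta, nu, and delta (R8), but nu is never established.
zeta would need rho (R6), but rho is never established.
chi would need iota and rho (R11), but rho is never established.
nu would need chi (R5), but chi is never established.
None of the 5 are reached.

0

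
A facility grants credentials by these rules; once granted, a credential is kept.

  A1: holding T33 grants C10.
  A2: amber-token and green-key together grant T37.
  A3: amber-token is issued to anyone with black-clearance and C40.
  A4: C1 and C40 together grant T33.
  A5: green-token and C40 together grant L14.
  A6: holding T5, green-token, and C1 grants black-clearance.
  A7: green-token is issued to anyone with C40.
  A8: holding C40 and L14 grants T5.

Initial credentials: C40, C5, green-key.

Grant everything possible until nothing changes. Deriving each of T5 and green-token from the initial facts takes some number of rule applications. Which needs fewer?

green-token: Holding C40 grants green-token (A7). [1 rule application]
T5: Holding C40 grants green-token (A7). Holding green-token and C40 grants L14 (A5). Holding C40 and L14 grants T5 (A8). [3 rule applications]
green-token needs fewer.

green-token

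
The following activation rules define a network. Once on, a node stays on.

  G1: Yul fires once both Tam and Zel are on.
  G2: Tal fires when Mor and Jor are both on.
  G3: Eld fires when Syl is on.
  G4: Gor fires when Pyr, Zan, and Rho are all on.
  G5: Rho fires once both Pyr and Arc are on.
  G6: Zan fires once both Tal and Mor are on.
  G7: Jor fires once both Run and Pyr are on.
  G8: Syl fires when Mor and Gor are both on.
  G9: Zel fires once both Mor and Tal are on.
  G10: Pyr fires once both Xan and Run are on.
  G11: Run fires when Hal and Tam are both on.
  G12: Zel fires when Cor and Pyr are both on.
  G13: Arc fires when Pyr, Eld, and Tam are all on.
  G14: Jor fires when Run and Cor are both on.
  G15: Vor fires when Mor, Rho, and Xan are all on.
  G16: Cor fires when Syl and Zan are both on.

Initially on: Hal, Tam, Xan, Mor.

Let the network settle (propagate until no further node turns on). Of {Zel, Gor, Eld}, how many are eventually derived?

G11: Hal and Tam on → Run on.
Xan and Run are on, so Pyr fires (G10).
Run and Pyr are on, so Jor fires (G7).
Mor and Jor are on, so Tal fires (G2).
G9: Mor and Tal on → Zel on.
Zel: reached.
Gor would need Pyr, Zan, and Rho (G4), but Rho never turns on.
Eld would need Syl (G3), but Syl never turns on.
Reached: Zel — 1 of the 3.

1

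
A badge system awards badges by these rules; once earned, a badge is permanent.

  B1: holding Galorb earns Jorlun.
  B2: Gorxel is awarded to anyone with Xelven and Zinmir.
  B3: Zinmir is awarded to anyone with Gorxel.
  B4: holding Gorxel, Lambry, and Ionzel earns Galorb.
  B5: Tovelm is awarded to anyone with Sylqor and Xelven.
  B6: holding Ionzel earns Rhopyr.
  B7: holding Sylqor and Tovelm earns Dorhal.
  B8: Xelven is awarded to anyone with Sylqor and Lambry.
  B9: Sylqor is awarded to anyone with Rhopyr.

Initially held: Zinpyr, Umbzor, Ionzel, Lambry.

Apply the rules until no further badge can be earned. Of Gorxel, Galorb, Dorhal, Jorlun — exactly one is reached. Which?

Dorhal

With Ionzel, Rhopyr is earned (B6).
With Rhopyr, Sylqor is earned (B9).
With Sylqor and Lambry, Xelven is earned (B8).
With Sylqor and Xelven, Tovelm is earned (B5).
With Sylqor and Tovelm, Dorhal is earned (B7).
Gorxel would need Xelven and Zinmir (B2), but Zinmir is never earned. Jorlun would need Galorb (B1), but Galorb is never earned. Galorb would need Gorxel, Lambry, and Ionzel (B4), but Gorxel is never earned.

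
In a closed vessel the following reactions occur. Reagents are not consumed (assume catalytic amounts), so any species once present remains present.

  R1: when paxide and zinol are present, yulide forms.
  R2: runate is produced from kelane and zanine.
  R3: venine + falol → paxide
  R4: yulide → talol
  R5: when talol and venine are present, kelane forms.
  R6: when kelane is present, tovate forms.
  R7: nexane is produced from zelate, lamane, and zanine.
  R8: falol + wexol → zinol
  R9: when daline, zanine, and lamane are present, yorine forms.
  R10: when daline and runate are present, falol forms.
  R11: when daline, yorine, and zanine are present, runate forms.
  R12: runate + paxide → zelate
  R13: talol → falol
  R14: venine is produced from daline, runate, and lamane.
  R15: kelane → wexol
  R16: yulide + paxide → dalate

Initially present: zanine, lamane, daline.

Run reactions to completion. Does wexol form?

No

wexol would need kelane (R15), but kelane never forms.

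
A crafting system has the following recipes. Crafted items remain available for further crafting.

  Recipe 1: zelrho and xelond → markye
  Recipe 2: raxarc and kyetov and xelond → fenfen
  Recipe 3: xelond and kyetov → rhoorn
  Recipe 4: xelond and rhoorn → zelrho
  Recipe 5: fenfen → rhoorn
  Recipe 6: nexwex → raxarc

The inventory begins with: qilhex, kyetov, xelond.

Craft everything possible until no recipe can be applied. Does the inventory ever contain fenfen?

fenfen would need raxarc, kyetov, and xelond (Recipe 2), but raxarc is never obtained.

No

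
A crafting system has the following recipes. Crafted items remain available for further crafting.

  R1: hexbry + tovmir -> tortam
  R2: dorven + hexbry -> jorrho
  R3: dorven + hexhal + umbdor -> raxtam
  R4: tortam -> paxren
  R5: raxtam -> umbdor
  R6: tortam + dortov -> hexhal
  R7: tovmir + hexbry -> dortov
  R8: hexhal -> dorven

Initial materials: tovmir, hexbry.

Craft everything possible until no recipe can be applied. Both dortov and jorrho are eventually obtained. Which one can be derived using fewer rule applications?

dortov: tovmir + hexbry -> dortov (R7). [1 rule application]
jorrho: hexbry + tovmir -> tortam (R1). tovmir + hexbry -> dortov (R7). Using R6, tortam and dortov make hexhal. hexhal -> dorven (R8). dorven + hexbry -> jorrho (R2). [5 rule applications]
dortov needs fewer.

dortov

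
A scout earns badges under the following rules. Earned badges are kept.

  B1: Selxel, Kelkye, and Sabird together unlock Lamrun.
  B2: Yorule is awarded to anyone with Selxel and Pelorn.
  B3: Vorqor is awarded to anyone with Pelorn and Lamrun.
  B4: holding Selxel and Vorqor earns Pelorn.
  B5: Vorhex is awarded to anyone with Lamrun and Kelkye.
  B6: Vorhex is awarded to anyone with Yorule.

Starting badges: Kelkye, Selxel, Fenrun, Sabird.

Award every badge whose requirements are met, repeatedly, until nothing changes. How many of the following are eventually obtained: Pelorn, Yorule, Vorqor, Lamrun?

1

With Selxel, Kelkye, and Sabird, Lamrun is earned (B1).
Pelorn would need Selxel and Vorqor (B4), but Vorqor is never earned.
Yorule would need Selxel and Pelorn (B2), but Pelorn is never earned.
Vorqor would need Pelorn and Lamrun (B3), but Pelorn is never earned.
Lamrun: reached.
Reached: Lamrun — 1 of the 4.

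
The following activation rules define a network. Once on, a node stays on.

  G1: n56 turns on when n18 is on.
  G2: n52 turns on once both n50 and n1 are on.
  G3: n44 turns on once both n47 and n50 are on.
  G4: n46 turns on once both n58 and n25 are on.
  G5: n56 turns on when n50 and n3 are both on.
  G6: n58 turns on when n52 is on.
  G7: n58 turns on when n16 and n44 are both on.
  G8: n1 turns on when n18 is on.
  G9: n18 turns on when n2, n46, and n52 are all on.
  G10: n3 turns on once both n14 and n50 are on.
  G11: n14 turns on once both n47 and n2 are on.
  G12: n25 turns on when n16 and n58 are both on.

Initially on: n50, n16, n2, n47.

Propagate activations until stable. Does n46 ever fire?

Yes

G3: n47 and n50 on → n44 on.
n16 and n44 are on, so n58 turns on (G7).
n16 and n58 are on, so n25 turns on (G12).
n58 and n25 are on, so n46 turns on (G4).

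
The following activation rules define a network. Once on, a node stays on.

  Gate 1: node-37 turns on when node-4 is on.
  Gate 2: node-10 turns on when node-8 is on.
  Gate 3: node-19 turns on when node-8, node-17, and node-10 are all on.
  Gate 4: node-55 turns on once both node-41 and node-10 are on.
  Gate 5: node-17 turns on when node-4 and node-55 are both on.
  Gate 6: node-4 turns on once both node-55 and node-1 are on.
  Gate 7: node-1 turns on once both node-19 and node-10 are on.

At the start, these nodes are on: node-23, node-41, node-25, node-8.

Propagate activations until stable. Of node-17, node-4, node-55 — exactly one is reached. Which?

node-55

Gate 2: node-8 on → node-10 on.
node-41 and node-10 are on, so node-55 turns on (Gate 4).
node-4 would need node-55 and node-1 (Gate 6), but node-1 never turns on. node-17 would need node-4 and node-55 (Gate 5), but node-4 never turns on.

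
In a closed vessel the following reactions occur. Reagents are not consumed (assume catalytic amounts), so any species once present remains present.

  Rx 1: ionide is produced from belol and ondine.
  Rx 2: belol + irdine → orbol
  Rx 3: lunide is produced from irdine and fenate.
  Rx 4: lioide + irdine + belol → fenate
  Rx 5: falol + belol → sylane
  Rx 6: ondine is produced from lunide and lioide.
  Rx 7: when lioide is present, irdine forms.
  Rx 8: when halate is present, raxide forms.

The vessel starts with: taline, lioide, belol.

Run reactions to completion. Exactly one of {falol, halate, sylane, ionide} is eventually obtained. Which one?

ionide

lioide present → irdine forms (Rx 7).
lioide, irdine, and belol present → fenate forms (Rx 4).
irdine and fenate present → lunide forms (Rx 3).
lunide and lioide present → ondine forms (Rx 6).
belol and ondine present → ionide forms (Rx 1).
sylane would need falol and belol (Rx 5), but falol never forms. No rule produces falol, and it is not given. No rule produces halate, and it is not given.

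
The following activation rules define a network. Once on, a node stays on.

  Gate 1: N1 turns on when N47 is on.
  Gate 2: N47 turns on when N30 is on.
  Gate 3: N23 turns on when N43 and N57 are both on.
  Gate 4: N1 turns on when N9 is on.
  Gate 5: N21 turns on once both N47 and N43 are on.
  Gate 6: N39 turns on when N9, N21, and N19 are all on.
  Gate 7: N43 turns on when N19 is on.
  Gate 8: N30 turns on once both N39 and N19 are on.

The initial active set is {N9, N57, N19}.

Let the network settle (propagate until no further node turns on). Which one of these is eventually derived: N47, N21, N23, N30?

N23

Gate 7: N19 on → N43 on.
Gate 3: N43 and N57 on → N23 on.
N21 would need N47 and N43 (Gate 5), but N47 never turns on. N47 would need N30 (Gate 2), but N30 never turns on. N30 would need N39 and N19 (Gate 8), but N39 never turns on.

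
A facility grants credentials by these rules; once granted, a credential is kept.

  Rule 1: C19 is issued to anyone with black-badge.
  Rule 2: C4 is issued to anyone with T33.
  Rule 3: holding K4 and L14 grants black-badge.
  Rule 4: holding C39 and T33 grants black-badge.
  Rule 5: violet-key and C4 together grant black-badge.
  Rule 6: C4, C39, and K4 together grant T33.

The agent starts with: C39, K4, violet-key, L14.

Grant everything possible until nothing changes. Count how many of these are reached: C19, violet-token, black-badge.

2

Holding K4 and L14 grants black-badge (Rule 3).
Holding black-badge grants C19 (Rule 1).
C19: reached.
No rule produces violet-token, and it is not given.
black-badge: reached.
Reached: C19 and black-badge — 2 of the 3.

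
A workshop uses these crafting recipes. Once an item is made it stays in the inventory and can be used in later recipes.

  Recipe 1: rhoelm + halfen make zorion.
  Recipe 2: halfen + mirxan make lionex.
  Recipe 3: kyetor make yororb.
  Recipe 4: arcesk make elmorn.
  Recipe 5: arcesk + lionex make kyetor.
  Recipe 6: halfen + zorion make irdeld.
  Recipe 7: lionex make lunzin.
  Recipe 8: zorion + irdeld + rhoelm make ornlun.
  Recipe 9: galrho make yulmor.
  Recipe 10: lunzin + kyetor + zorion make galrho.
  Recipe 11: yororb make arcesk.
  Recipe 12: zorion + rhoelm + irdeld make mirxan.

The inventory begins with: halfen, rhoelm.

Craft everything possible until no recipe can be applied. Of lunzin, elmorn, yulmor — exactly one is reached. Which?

Using Recipe 1, rhoelm and halfen make zorion.
halfen + zorion → irdeld (Recipe 6).
Using Recipe 12, zorion, rhoelm, and irdeld make mirxan.
halfen + mirxan → lionex (Recipe 2).
Using Recipe 7, lionex makes lunzin.
elmorn would need arcesk (Recipe 4), but arcesk is never obtained. yulmor would need galrho (Recipe 9), but galrho is never obtained.

lunzin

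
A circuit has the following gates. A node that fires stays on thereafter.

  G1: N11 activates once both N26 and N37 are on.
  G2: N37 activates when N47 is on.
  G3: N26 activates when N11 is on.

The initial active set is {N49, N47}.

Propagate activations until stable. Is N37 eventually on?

G2: N47 on → N37 on.

Yes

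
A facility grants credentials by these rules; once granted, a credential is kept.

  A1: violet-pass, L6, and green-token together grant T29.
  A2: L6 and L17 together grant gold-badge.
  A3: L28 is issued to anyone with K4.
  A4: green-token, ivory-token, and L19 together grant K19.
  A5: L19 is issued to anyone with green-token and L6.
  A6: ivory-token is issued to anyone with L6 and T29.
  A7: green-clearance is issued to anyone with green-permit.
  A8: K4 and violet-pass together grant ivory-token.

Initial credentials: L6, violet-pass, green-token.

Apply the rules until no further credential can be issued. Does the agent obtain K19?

Yes

Holding violet-pass, L6, and green-token grants T29 (A1).
Holding green-token and L6 grants L19 (A5).
Holding L6 and T29 grants ivory-token (A6).
Holding green-token, ivory-token, and L19 grants K19 (A4).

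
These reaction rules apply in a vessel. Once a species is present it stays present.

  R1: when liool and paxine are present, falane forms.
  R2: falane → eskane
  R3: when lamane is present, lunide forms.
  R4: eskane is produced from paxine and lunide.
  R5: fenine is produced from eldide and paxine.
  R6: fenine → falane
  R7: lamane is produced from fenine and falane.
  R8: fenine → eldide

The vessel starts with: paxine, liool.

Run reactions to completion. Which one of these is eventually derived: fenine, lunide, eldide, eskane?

liool and paxine present → falane forms (R1).
falane present → eskane forms (R2).
lunide would need lamane (R3), but lamane never forms. fenine would need eldide and paxine (R5), but eldide never forms. eldide would need fenine (R8), but fenine never forms.

eskane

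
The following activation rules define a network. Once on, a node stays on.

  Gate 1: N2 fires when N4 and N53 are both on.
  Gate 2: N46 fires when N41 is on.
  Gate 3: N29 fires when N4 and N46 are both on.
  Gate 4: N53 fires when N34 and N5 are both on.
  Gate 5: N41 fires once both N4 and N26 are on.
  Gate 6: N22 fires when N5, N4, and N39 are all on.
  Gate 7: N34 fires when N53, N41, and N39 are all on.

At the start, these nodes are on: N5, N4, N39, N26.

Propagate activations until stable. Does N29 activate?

Yes

Gate 5: N4 and N26 on → N41 on.
Gate 2: N41 on → N46 on.
N4 and N46 are on, so N29 fires (Gate 3).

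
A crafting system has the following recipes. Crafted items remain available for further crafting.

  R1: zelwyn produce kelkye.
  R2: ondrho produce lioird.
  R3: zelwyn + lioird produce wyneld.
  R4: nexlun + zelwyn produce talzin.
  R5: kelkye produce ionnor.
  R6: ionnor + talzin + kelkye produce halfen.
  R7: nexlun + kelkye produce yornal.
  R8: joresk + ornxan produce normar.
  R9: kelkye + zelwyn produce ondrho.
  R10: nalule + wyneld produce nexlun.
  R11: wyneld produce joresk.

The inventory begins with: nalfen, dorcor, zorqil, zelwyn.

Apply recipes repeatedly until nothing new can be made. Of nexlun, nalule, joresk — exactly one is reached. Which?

joresk

Using R1, zelwyn makes kelkye.
Using R9, kelkye and zelwyn make ondrho.
ondrho → lioird (R2).
zelwyn + lioird → wyneld (R3).
wyneld → joresk (R11).
nexlun would need nalule and wyneld (R10), but nalule is never obtained. No rule produces nalule, and it is not given.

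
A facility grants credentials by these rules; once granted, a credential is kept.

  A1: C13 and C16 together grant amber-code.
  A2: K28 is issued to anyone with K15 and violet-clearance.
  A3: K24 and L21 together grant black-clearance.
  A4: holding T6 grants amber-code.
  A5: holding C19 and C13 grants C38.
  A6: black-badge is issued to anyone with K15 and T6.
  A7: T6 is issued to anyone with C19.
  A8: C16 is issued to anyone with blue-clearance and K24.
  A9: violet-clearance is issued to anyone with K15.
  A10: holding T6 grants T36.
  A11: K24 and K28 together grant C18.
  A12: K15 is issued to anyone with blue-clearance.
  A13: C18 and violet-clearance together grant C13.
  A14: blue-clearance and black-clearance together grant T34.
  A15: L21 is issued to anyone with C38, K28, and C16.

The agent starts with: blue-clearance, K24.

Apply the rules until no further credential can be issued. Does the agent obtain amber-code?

Holding blue-clearance and K24 grants C16 (A8).
Holding blue-clearance grants K15 (A12).
Holding K15 grants violet-clearance (A9).
Holding K15 and violet-clearance grants K28 (A2).
Holding K24 and K28 grants C18 (A11).
Holding C18 and violet-clearance grants C13 (A13).
Holding C13 and C16 grants amber-code (A1).

Yes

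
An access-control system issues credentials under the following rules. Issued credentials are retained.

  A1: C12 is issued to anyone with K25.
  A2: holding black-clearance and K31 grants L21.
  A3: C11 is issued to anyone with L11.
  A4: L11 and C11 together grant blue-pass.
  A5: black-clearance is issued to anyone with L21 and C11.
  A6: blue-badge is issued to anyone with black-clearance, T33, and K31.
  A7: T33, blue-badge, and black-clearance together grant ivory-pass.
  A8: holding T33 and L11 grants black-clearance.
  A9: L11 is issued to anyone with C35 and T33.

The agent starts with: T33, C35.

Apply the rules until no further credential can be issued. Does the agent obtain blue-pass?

Yes

Holding C35 and T33 grants L11 (A9).
Holding L11 grants C11 (A3).
Holding L11 and C11 grants blue-pass (A4).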